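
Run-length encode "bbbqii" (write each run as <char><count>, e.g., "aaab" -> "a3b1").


Input: 'bbbqii'
Operation: identify consecutive runs
Runs: 'bbb' -> b3, 'q' -> q1, 'ii' -> i2
Encoded: b3q1i2


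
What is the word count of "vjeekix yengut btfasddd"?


Input string: 'vjeekix yengut btfasddd'
Operation: split by spaces
Words found: 'vjeekix', 'yengut', 'btfasddd'
Word count: 3


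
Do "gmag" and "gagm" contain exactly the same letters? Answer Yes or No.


String 1: 'gmag' -> sorted: 'aggm'
String 2: 'gagm' -> sorted: 'aggm'
Compare sorted forms: 'aggm' == 'aggm'
Anagram: Yes


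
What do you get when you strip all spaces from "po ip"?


Input string: 'po ip'
Operation: remove all spaces
Words: 'po', 'ip'
Join without spaces: poip


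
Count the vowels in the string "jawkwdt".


Input string: 'jawkwdt'
Operation: count vowels (a, e, i, o, u)
Scan: s[0]='j', s[1]='a' (vowel), s[2]='w', s[3]='k', s[4]='w', s[5]='d', s[6]='t'
Vowels found: 1
Result: 1


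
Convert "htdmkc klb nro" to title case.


Input string: 'htdmkc klb nro'
Operation: capitalize first letter of each word
Word transformations: 'htdmkc'->'Htdmkc', 'klb'->'Klb', 'nro'->'Nro'
Result: Htdmkc Klb Nro


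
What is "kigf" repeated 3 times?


Input string: 'kigf'
Operation: repeat 3 times
Concatenation: 'kigf' + 'kigf' + 'kigf'
Result: kigfkigfkigf


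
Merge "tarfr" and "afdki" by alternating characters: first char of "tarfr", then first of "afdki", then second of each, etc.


String 1: 'tarfr'
String 2: 'afdki'
Operation: alternate characters
Pairs: 't'+'a', 'a'+'f', 'r'+'d', 'f'+'k', 'r'+'i'
Result: taafrdfkri


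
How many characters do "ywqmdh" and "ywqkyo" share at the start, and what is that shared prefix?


String 1: 'ywqmdh'
String 2: 'ywqkyo'
Compare position by position:
pos 0: 'y' vs 'y' match
pos 1: 'w' vs 'w' match
pos 2: 'q' vs 'q' match
pos 3: 'm' vs 'k' differ -> stop
Longest common prefix: "ywq" (length 3)


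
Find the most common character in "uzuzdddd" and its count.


Input: 'uzuzdddd'
Operation: tally each character
Counts: 'd':4, 'u':2, 'z':2
Maximum: 'd' appears 4 times


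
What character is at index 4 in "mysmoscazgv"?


Input string: 'mysmoscazgv'
Operation: get character at index 4
Index mapping: s[0]='m', s[1]='y', s[2]='s', s[3]='m', s[4]='o'
Result: 'o'


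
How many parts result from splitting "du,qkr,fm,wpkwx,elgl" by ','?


Input string: 'du,qkr,fm,wpkwx,elgl'
Delimiter: ','
Split result: 'du', 'qkr', 'fm', 'wpkwx', 'elgl'
Number of parts: 5


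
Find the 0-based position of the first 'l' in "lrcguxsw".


Input string: 'lrcguxsw'
Target: 'l'
Scanning left to right: s[0]='l'
First match at index: 0


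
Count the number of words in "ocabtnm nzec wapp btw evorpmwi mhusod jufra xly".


Input string: 'ocabtnm nzec wapp btw evorpmwi mhusod jufra xly'
Operation: split by spaces
Words found: 'ocabtnm', 'nzec', 'wapp', 'btw', 'evorpmwi', 'mhusod', 'jufra', 'xly'
Word count: 8


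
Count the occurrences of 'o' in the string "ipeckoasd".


Input string: 'ipeckoasd'
Target character: 'o'
Scan each position: s[5]='o'
Matches found at indices: 5
Total: 1


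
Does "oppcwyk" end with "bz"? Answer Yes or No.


Input string: 'oppcwyk'
Suffix to check: 'bz'
Last 2 characters of input: 'yk'
Match: False
Result: No


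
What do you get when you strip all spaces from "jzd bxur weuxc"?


Input string: 'jzd bxur weuxc'
Operation: remove all spaces
Words: 'jzd', 'bxur', 'weuxc'
Join without spaces: jzdbxurweuxc


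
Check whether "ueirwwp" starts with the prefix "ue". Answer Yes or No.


Input string: 'ueirwwp'
Prefix to check: 'ue'
First 2 characters of input: 'ue'
Match: True
Result: Yes


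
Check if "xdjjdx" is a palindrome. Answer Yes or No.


Input string: 'xdjjdx'
Reversed: 'xdjjdx'
Compare pairs: s[0]='x' vs s[5]='x' (match), s[1]='d' vs s[4]='d' (match), s[2]='j' vs s[3]='j' (match)
Palindrome: Yes


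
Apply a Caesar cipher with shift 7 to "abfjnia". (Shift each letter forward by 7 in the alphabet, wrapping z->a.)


Input: 'abfjnia', shift = 7
Operation: for each letter, (position + 7) mod 26
Mapping: 'a'(0+7=7)->'h', 'b'(1+7=8)->'i', 'f'(5+7=12)->'m', 'j'(9+7=16)->'q', 'n'(13+7=20)->'u', 'i'(8+7=15)->'p', 'a'(0+7=7)->'h'
Result: himquph


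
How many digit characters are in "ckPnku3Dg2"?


Input string: 'ckPnku3Dg2'
Operation: count digit characters (0-9)
Scan: 'c', 'k', 'P', 'n', 'k', 'u', '3'(digit), 'D', 'g', '2'(digit)
Digits found: 2
Result: 2


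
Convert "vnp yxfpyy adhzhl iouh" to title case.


Input string: 'vnp yxfpyy adhzhl iouh'
Operation: capitalize first letter of each word
Word transformations: 'vnp'->'Vnp', 'yxfpyy'->'Yxfpyy', 'adhzhl'->'Adhzhl', 'iouh'->'Iouh'
Result: Vnp Yxfpyy Adhzhl Iouh


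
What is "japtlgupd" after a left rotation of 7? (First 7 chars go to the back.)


Input: 'japtlgupd', shift = 7
Operation: split at index 7 and swap parts
Front part s[0:7] = 'japtlgu'
Back part s[7:] = 'pd'
Rotated = back + front = 'pd' + 'japtlgu'
Result: pdjaptlgu


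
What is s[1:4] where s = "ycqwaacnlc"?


Input string: 'ycqwaacnlc'
Operation: slice [1:4]
Extract characters: s[1]='c', s[2]='q', s[3]='w'
Result: cqw


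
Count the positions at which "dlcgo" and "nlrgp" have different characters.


String 1: 'dlcgo'
String 2: 'nlrgp'
Compare each position: pos 0: 'd'!='n', pos 1: 'l'=='l', pos 2: 'c'!='r', pos 3: 'g'=='g', pos 4: 'o'!='p'
Differing positions: 3
Hamming distance: 3


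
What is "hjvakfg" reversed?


Input string: 'hjvakfg'
Operation: reverse character order
Original order: 'h' -> 'j' -> 'v' -> 'a' -> 'k' -> 'f' -> 'g'
Reversed order: 'g' -> 'f' -> 'k' -> 'a' -> 'v' -> 'j' -> 'h'
Result: gfkavjh


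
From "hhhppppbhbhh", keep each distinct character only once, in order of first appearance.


Input: 'hhhppppbhbhh'
Operation: keep first occurrence of each character
Scan: s[0]='h' new -> keep; s[1]='h' seen -> skip; s[2]='h' seen -> skip; s[3]='p' new -> keep; s[4]='p' seen -> skip; s[5]='p' seen -> skip; s[6]='p' seen -> skip; s[7]='b' new -> keep; s[8]='h' seen -> skip; s[9]='b' seen -> skip; s[10]='h' seen -> skip; s[11]='h' seen -> skip
Result: hpb


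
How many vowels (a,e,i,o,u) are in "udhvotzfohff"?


Input string: 'udhvotzfohff'
Operation: count vowels (a, e, i, o, u)
Scan: s[0]='u' (vowel), s[1]='d', s[2]='h', s[3]='v', s[4]='o' (vowel), s[5]='t', s[6]='z', s[7]='f', s[8]='o' (vowel), s[9]='h', s[10]='f', s[11]='f'
Vowels found: 3
Result: 3


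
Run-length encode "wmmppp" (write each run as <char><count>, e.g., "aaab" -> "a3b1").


Input: 'wmmppp'
Operation: identify consecutive runs
Runs: 'w' -> w1, 'mm' -> m2, 'ppp' -> p3
Encoded: w1m2p3


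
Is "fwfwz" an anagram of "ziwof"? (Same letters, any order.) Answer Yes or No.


String 1: 'ziwof' -> sorted: 'fiowz'
String 2: 'fwfwz' -> sorted: 'ffwwz'
Compare sorted forms: 'fiowz' != 'ffwwz'
Anagram: No


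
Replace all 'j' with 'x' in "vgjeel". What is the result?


Input string: 'vgjeel'
Operation: replace 'j' with 'x'
Positions of 'j': 2
After replacement: vgxeel


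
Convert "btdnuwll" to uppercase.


Input string: 'btdnuwll'
Operation: convert each letter to uppercase
Mapping: 'b'->'B', 't'->'T', 'd'->'D', 'n'->'N', 'u'->'U', 'w'->'W', 'l'->'L', 'l'->'L'
Result: BTDNUWLL


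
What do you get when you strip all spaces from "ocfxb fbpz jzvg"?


Input string: 'ocfxb fbpz jzvg'
Operation: remove all spaces
Words: 'ocfxb', 'fbpz', 'jzvg'
Join without spaces: ocfxbfbpzjzvg


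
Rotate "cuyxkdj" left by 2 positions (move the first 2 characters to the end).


Input: 'cuyxkdj', shift = 2
Operation: split at index 2 and swap parts
Front part s[0:2] = 'cu'
Back part s[2:] = 'yxkdj'
Rotated = back + front = 'yxkdj' + 'cu'
Result: yxkdjcu


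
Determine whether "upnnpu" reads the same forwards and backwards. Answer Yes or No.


Input string: 'upnnpu'
Reversed: 'upnnpu'
Compare pairs: s[0]='u' vs s[5]='u' (match), s[1]='p' vs s[4]='p' (match), s[2]='n' vs s[3]='n' (match)
Palindrome: Yes


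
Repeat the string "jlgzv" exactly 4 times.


Input string: 'jlgzv'
Operation: repeat 4 times
Concatenation: 'jlgzv' + 'jlgzv' + 'jlgzv' + 'jlgzv'
Result: jlgzvjlgzvjlgzvjlgzv


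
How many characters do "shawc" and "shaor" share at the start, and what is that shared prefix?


String 1: 'shawc'
String 2: 'shaor'
Compare position by position:
pos 0: 's' vs 's' match
pos 1: 'h' vs 'h' match
pos 2: 'a' vs 'a' match
pos 3: 'w' vs 'o' differ -> stop
Longest common prefix: "sha" (length 3)


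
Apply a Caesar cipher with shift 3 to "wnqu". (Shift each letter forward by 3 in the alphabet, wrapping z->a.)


Input: 'wnqu', shift = 3
Operation: for each letter, (position + 3) mod 26
Mapping: 'w'(22+3=25)->'z', 'n'(13+3=16)->'q', 'q'(16+3=19)->'t', 'u'(20+3=23)->'x'
Result: zqtx


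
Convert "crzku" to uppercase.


Input string: 'crzku'
Operation: convert each letter to uppercase
Mapping: 'c'->'C', 'r'->'R', 'z'->'Z', 'k'->'K', 'u'->'U'
Result: CRZKU


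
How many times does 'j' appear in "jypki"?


Input string: 'jypki'
Target character: 'j'
Scan each position: s[0]='j'
Matches found at indices: 0
Total: 1


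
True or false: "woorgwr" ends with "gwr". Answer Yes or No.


Input string: 'woorgwr'
Suffix to check: 'gwr'
Last 3 characters of input: 'gwr'
Match: True
Result: Yes


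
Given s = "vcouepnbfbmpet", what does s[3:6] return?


Input string: 'vcouepnbfbmpet'
Operation: slice [3:6]
Extract characters: s[3]='u', s[4]='e', s[5]='p'
Result: uep


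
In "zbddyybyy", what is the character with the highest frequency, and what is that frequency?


Input: 'zbddyybyy'
Operation: tally each character
Counts: 'b':2, 'd':2, 'y':4, 'z':1
Maximum: 'y' appears 4 times


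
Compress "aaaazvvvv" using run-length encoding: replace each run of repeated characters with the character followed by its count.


Input: 'aaaazvvvv'
Operation: identify consecutive runs
Runs: 'aaaa' -> a4, 'z' -> z1, 'vvvv' -> v4
Encoded: a4z1v4


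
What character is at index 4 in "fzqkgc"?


Input string: 'fzqkgc'
Operation: get character at index 4
Index mapping: s[0]='f', s[1]='z', s[2]='q', s[3]='k', s[4]='g'
Result: 'g'


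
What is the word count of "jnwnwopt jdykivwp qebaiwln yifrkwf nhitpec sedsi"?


Input string: 'jnwnwopt jdykivwp qebaiwln yifrkwf nhitpec sedsi'
Operation: split by spaces
Words found: 'jnwnwopt', 'jdykivwp', 'qebaiwln', 'yifrkwf', 'nhitpec', 'sedsi'
Word count: 6


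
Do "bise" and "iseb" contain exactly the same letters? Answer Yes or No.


String 1: 'bise' -> sorted: 'beis'
String 2: 'iseb' -> sorted: 'beis'
Compare sorted forms: 'beis' == 'beis'
Anagram: Yes


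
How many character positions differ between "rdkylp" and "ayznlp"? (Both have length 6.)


String 1: 'rdkylp'
String 2: 'ayznlp'
Compare each position: pos 0: 'r'!='a', pos 1: 'd'!='y', pos 2: 'k'!='z', pos 3: 'y'!='n', pos 4: 'l'=='l', pos 5: 'p'=='p'
Differing positions: 4
Hamming distance: 4


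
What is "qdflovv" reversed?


Input string: 'qdflovv'
Operation: reverse character order
Original order: 'q' -> 'd' -> 'f' -> 'l' -> 'o' -> 'v' -> 'v'
Reversed order: 'v' -> 'v' -> 'o' -> 'l' -> 'f' -> 'd' -> 'q'
Result: vvolfdq


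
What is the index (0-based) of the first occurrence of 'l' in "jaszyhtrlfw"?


Input string: 'jaszyhtrlfw'
Target: 'l'
Scanning left to right: s[0]='j', s[1]='a', s[2]='s', s[3]='z', s[4]='y', s[5]='h', s[6]='t', s[7]='r', s[8]='l'
First match at index: 8


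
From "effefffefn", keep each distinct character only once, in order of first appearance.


Input: 'effefffefn'
Operation: keep first occurrence of each character
Scan: s[0]='e' new -> keep; s[1]='f' new -> keep; s[2]='f' seen -> skip; s[3]='e' seen -> skip; s[4]='f' seen -> skip; s[5]='f' seen -> skip; s[6]='f' seen -> skip; s[7]='e' seen -> skip; s[8]='f' seen -> skip; s[9]='n' new -> keep
Result: efn


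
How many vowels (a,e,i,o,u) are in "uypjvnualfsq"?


Input string: 'uypjvnualfsq'
Operation: count vowels (a, e, i, o, u)
Scan: s[0]='u' (vowel), s[1]='y', s[2]='p', s[3]='j', s[4]='v', s[5]='n', s[6]='u' (vowel), s[7]='a' (vowel), s[8]='l', s[9]='f', s[10]='s', s[11]='q'
Vowels found: 3
Result: 3


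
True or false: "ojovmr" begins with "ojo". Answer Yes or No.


Input string: 'ojovmr'
Prefix to check: 'ojo'
First 3 characters of input: 'ojo'
Match: True
Result: Yes


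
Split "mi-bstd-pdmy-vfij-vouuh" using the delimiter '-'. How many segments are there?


Input string: 'mi-bstd-pdmy-vfij-vouuh'
Delimiter: '-'
Split result: 'mi', 'bstd', 'pdmy', 'vfij', 'vouuh'
Number of parts: 5


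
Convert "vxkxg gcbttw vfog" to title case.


Input string: 'vxkxg gcbttw vfog'
Operation: capitalize first letter of each word
Word transformations: 'vxkxg'->'Vxkxg', 'gcbttw'->'Gcbttw', 'vfog'->'Vfog'
Result: Vxkxg Gcbttw Vfog


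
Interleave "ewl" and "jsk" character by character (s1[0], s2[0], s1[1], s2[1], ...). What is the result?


String 1: 'ewl'
String 2: 'jsk'
Operation: alternate characters
Pairs: 'e'+'j', 'w'+'s', 'l'+'k'
Result: ejwslk


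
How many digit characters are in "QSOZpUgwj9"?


Input string: 'QSOZpUgwj9'
Operation: count digit characters (0-9)
Scan: 'Q', 'S', 'O', 'Z', 'p', 'U', 'g', 'w', 'j', '9'(digit)
Digits found: 1
Result: 1


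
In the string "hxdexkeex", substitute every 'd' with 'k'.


Input string: 'hxdexkeex'
Operation: replace 'd' with 'k'
Positions of 'd': 2
After replacement: hxkexkeex


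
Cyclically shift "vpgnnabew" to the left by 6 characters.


Input: 'vpgnnabew', shift = 6
Operation: split at index 6 and swap parts
Front part s[0:6] = 'vpgnna'
Back part s[6:] = 'bew'
Rotated = back + front = 'bew' + 'vpgnna'
Result: bewvpgnna


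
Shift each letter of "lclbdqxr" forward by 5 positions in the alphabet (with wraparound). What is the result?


Input: 'lclbdqxr', shift = 5
Operation: for each letter, (position + 5) mod 26
Mapping: 'l'(11+5=16)->'q', 'c'(2+5=7)->'h', 'l'(11+5=16)->'q', 'b'(1+5=6)->'g', 'd'(3+5=8)->'i', 'q'(16+5=21)->'v', 'x'(23+5=28, 28 mod 26=2)->'c', 'r'(17+5=22)->'w'
Result: qhqgivcw


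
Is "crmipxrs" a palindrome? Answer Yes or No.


Input string: 'crmipxrs'
Reversed: 'srxpimrc'
Compare pairs: s[0]='c' vs s[7]='s' (mismatch), s[1]='r' vs s[6]='r' (match), s[2]='m' vs s[5]='x' (mismatch), s[3]='i' vs s[4]='p' (mismatch)
Palindrome: No


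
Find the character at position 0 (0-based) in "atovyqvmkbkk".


Input string: 'atovyqvmkbkk'
Operation: get character at index 0
Index mapping: s[0]='a'
Result: 'a'


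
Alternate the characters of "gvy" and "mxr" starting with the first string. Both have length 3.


String 1: 'gvy'
String 2: 'mxr'
Operation: alternate characters
Pairs: 'g'+'m', 'v'+'x', 'y'+'r'
Result: gmvxyr


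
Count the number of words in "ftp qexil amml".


Input string: 'ftp qexil amml'
Operation: split by spaces
Words found: 'ftp', 'qexil', 'amml'
Word count: 3


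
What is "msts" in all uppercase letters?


Input string: 'msts'
Operation: convert each letter to uppercase
Mapping: 'm'->'M', 's'->'S', 't'->'T', 's'->'S'
Result: MSTS


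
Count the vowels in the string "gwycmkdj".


Input string: 'gwycmkdj'
Operation: count vowels (a, e, i, o, u)
Scan: s[0]='g', s[1]='w', s[2]='y', s[3]='c', s[4]='m', s[5]='k', s[6]='d', s[7]='j'
Vowels found: 0
Result: 0


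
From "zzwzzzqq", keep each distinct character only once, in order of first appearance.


Input: 'zzwzzzqq'
Operation: keep first occurrence of each character
Scan: s[0]='z' new -> keep; s[1]='z' seen -> skip; s[2]='w' new -> keep; s[3]='z' seen -> skip; s[4]='z' seen -> skip; s[5]='z' seen -> skip; s[6]='q' new -> keep; s[7]='q' seen -> skip
Result: zwq


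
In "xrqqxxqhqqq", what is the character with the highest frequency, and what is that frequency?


Input: 'xrqqxxqhqqq'
Operation: tally each character
Counts: 'h':1, 'q':6, 'r':1, 'x':3
Maximum: 'q' appears 6 times


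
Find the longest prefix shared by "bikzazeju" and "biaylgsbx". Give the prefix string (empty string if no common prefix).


String 1: 'bikzazeju'
String 2: 'biaylgsbx'
Compare position by position:
pos 0: 'b' vs 'b' match
pos 1: 'i' vs 'i' match
pos 2: 'k' vs 'a' differ -> stop
Longest common prefix: "bi" (length 2)


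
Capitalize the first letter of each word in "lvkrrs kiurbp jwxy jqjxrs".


Input string: 'lvkrrs kiurbp jwxy jqjxrs'
Operation: capitalize first letter of each word
Word transformations: 'lvkrrs'->'Lvkrrs', 'kiurbp'->'Kiurbp', 'jwxy'->'Jwxy', 'jqjxrs'->'Jqjxrs'
Result: Lvkrrs Kiurbp Jwxy Jqjxrs


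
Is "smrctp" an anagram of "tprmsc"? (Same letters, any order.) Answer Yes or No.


String 1: 'tprmsc' -> sorted: 'cmprst'
String 2: 'smrctp' -> sorted: 'cmprst'
Compare sorted forms: 'cmprst' == 'cmprst'
Anagram: Yes


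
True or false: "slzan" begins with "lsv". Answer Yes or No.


Input string: 'slzan'
Prefix to check: 'lsv'
First 3 characters of input: 'slz'
Match: False
Result: No


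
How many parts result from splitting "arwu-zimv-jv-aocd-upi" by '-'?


Input string: 'arwu-zimv-jv-aocd-upi'
Delimiter: '-'
Split result: 'arwu', 'zimv', 'jv', 'aocd', 'upi'
Number of parts: 5


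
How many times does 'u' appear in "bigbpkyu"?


Input string: 'bigbpkyu'
Target character: 'u'
Scan each position: s[7]='u'
Matches found at indices: 7
Total: 1


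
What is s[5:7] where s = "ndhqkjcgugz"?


Input string: 'ndhqkjcgugz'
Operation: slice [5:7]
Extract characters: s[5]='j', s[6]='c'
Result: jc


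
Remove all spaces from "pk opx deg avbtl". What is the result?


Input string: 'pk opx deg avbtl'
Operation: remove all spaces
Words: 'pk', 'opx', 'deg', 'avbtl'
Join without spaces: pkopxdegavbtl


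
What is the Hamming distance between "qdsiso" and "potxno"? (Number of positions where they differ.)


String 1: 'qdsiso'
String 2: 'potxno'
Compare each position: pos 0: 'q'!='p', pos 1: 'd'!='o', pos 2: 's'!='t', pos 3: 'i'!='x', pos 4: 's'!='n', pos 5: 'o'=='o'
Differing positions: 5
Hamming distance: 5


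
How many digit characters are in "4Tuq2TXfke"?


Input string: '4Tuq2TXfke'
Operation: count digit characters (0-9)
Scan: '4'(digit), 'T', 'u', 'q', '2'(digit), 'T', 'X', 'f', 'k', 'e'
Digits found: 2
Result: 2


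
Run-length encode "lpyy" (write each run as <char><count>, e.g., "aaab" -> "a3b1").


Input: 'lpyy'
Operation: identify consecutive runs
Runs: 'l' -> l1, 'p' -> p1, 'yy' -> y2
Encoded: l1p1y2


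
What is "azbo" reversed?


Input string: 'azbo'
Operation: reverse character order
Original order: 'a' -> 'z' -> 'b' -> 'o'
Reversed order: 'o' -> 'b' -> 'z' -> 'a'
Result: obza


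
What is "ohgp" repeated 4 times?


Input string: 'ohgp'
Operation: repeat 4 times
Concatenation: 'ohgp' + 'ohgp' + 'ohgp' + 'ohgp'
Result: ohgpohgpohgpohgp


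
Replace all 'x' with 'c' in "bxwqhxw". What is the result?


Input string: 'bxwqhxw'
Operation: replace 'x' with 'c'
Positions of 'x': 1, 5
After replacement: bcwqhcw


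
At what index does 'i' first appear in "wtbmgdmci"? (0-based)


Input string: 'wtbmgdmci'
Target: 'i'
Scanning left to right: s[0]='w', s[1]='t', s[2]='b', s[3]='m', s[4]='g', s[5]='d', s[6]='m', s[7]='c', s[8]='i'
First match at index: 8


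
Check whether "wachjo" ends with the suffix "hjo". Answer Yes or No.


Input string: 'wachjo'
Suffix to check: 'hjo'
Last 3 characters of input: 'hjo'
Match: True
Result: Yes


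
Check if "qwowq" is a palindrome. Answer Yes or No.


Input string: 'qwowq'
Reversed: 'qwowq'
Compare pairs: s[0]='q' vs s[4]='q' (match), s[1]='w' vs s[3]='w' (match)
Palindrome: Yes


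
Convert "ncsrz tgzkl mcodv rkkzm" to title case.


Input string: 'ncsrz tgzkl mcodv rkkzm'
Operation: capitalize first letter of each word
Word transformations: 'ncsrz'->'Ncsrz', 'tgzkl'->'Tgzkl', 'mcodv'->'Mcodv', 'rkkzm'->'Rkkzm'
Result: Ncsrz Tgzkl Mcodv Rkkzm


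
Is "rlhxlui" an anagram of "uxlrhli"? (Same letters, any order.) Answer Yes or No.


String 1: 'uxlrhli' -> sorted: 'hillrux'
String 2: 'rlhxlui' -> sorted: 'hillrux'
Compare sorted forms: 'hillrux' == 'hillrux'
Anagram: Yes


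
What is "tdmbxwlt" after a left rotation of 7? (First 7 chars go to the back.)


Input: 'tdmbxwlt', shift = 7
Operation: split at index 7 and swap parts
Front part s[0:7] = 'tdmbxwl'
Back part s[7:] = 't'
Rotated = back + front = 't' + 'tdmbxwl'
Result: ttdmbxwl


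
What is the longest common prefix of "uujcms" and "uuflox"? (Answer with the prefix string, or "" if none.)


String 1: 'uujcms'
String 2: 'uuflox'
Compare position by position:
pos 0: 'u' vs 'u' match
pos 1: 'u' vs 'u' match
pos 2: 'j' vs 'f' differ -> stop
Longest common prefix: "uu" (length 2)


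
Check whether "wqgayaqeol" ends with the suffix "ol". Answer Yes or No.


Input string: 'wqgayaqeol'
Suffix to check: 'ol'
Last 2 characters of input: 'ol'
Match: True
Result: Yes


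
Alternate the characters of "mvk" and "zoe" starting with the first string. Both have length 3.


String 1: 'mvk'
String 2: 'zoe'
Operation: alternate characters
Pairs: 'm'+'z', 'v'+'o', 'k'+'e'
Result: mzvoke


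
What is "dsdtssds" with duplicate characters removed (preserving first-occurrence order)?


Input: 'dsdtssds'
Operation: keep first occurrence of each character
Scan: s[0]='d' new -> keep; s[1]='s' new -> keep; s[2]='d' seen -> skip; s[3]='t' new -> keep; s[4]='s' seen -> skip; s[5]='s' seen -> skip; s[6]='d' seen -> skip; s[7]='s' seen -> skip
Result: dst


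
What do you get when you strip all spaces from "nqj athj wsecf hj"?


Input string: 'nqj athj wsecf hj'
Operation: remove all spaces
Words: 'nqj', 'athj', 'wsecf', 'hj'
Join without spaces: nqjathjwsecfhj


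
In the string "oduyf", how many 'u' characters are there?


Input string: 'oduyf'
Target character: 'u'
Scan each position: s[2]='u'
Matches found at indices: 2
Total: 1


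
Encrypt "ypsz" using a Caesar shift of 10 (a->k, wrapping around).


Input: 'ypsz', shift = 10
Operation: for each letter, (position + 10) mod 26
Mapping: 'y'(24+10=34, 34 mod 26=8)->'i', 'p'(15+10=25)->'z', 's'(18+10=28, 28 mod 26=2)->'c', 'z'(25+10=35, 35 mod 26=9)->'j'
Result: izcj


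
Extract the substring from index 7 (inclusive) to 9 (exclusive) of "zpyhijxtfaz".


Input string: 'zpyhijxtfaz'
Operation: slice [7:9]
Extract characters: s[7]='t', s[8]='f'
Result: tf


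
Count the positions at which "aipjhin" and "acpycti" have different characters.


String 1: 'aipjhin'
String 2: 'acpycti'
Compare each position: pos 0: 'a'=='a', pos 1: 'i'!='c', pos 2: 'p'=='p', pos 3: 'j'!='y', pos 4: 'h'!='c', pos 5: 'i'!='t', pos 6: 'n'!='i'
Differing positions: 5
Hamming distance: 5


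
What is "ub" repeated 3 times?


Input string: 'ub'
Operation: repeat 3 times
Concatenation: 'ub' + 'ub' + 'ub'
Result: ububub


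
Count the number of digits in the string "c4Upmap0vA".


Input string: 'c4Upmap0vA'
Operation: count digit characters (0-9)
Scan: 'c', '4'(digit), 'U', 'p', 'm', 'a', 'p', '0'(digit), 'v', 'A'
Digits found: 2
Result: 2


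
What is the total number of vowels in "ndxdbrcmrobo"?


Input string: 'ndxdbrcmrobo'
Operation: count vowels (a, e, i, o, u)
Scan: s[0]='n', s[1]='d', s[2]='x', s[3]='d', s[4]='b', s[5]='r', s[6]='c', s[7]='m', s[8]='r', s[9]='o' (vowel), s[10]='b', s[11]='o' (vowel)
Vowels found: 2
Result: 2


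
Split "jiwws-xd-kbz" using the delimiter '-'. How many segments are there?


Input string: 'jiwws-xd-kbz'
Delimiter: '-'
Split result: 'jiwws', 'xd', 'kbz'
Number of parts: 3


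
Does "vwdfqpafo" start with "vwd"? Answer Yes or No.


Input string: 'vwdfqpafo'
Prefix to check: 'vwd'
First 3 characters of input: 'vwd'
Match: True
Result: Yes


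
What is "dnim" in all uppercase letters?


Input string: 'dnim'
Operation: convert each letter to uppercase
Mapping: 'd'->'D', 'n'->'N', 'i'->'I', 'm'->'M'
Result: DNIM


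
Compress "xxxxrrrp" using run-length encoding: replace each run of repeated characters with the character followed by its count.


Input: 'xxxxrrrp'
Operation: identify consecutive runs
Runs: 'xxxx' -> x4, 'rrr' -> r3, 'p' -> p1
Encoded: x4r3p1


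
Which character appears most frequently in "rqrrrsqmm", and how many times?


Input: 'rqrrrsqmm'
Operation: tally each character
Counts: 'm':2, 'q':2, 'r':4, 's':1
Maximum: 'r' appears 4 times


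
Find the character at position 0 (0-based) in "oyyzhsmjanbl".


Input string: 'oyyzhsmjanbl'
Operation: get character at index 0
Index mapping: s[0]='o'
Result: 'o'


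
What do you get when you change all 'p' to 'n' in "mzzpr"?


Input string: 'mzzpr'
Operation: replace 'p' with 'n'
Positions of 'p': 3
After replacement: mzznr


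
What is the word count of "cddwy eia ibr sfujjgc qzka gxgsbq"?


Input string: 'cddwy eia ibr sfujjgc qzka gxgsbq'
Operation: split by spaces
Words found: 'cddwy', 'eia', 'ibr', 'sfujjgc', 'qzka', 'gxgsbq'
Word count: 6


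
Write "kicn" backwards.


Input string: 'kicn'
Operation: reverse character order
Original order: 'k' -> 'i' -> 'c' -> 'n'
Reversed order: 'n' -> 'c' -> 'i' -> 'k'
Result: ncik


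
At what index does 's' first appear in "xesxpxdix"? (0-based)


Input string: 'xesxpxdix'
Target: 's'
Scanning left to right: s[0]='x', s[1]='e', s[2]='s'
First match at index: 2


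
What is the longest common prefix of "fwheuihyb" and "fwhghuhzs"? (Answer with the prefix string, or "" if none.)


String 1: 'fwheuihyb'
String 2: 'fwhghuhzs'
Compare position by position:
pos 0: 'f' vs 'f' match
pos 1: 'w' vs 'w' match
pos 2: 'h' vs 'h' match
pos 3: 'e' vs 'g' differ -> stop
Longest common prefix: "fwh" (length 3)


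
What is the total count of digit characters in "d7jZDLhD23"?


Input string: 'd7jZDLhD23'
Operation: count digit characters (0-9)
Scan: 'd', '7'(digit), 'j', 'Z', 'D', 'L', 'h', 'D', '2'(digit), '3'(digit)
Digits found: 3
Result: 3


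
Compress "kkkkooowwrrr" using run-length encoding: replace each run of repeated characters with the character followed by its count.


Input: 'kkkkooowwrrr'
Operation: identify consecutive runs
Runs: 'kkkk' -> k4, 'ooo' -> o3, 'ww' -> w2, 'rrr' -> r3
Encoded: k4o3w2r3


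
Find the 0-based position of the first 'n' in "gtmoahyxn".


Input string: 'gtmoahyxn'
Target: 'n'
Scanning left to right: s[0]='g', s[1]='t', s[2]='m', s[3]='o', s[4]='a', s[5]='h', s[6]='y', s[7]='x', s[8]='n'
First match at index: 8


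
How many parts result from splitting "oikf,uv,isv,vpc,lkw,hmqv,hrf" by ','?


Input string: 'oikf,uv,isv,vpc,lkw,hmqv,hrf'
Delimiter: ','
Split result: 'oikf', 'uv', 'isv', 'vpc', 'lkw', 'hmqv', 'hrf'
Number of parts: 7


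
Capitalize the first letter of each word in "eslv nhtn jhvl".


Input string: 'eslv nhtn jhvl'
Operation: capitalize first letter of each word
Word transformations: 'eslv'->'Eslv', 'nhtn'->'Nhtn', 'jhvl'->'Jhvl'
Result: Eslv Nhtn Jhvl


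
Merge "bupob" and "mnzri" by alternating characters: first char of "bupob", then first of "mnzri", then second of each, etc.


String 1: 'bupob'
String 2: 'mnzri'
Operation: alternate characters
Pairs: 'b'+'m', 'u'+'n', 'p'+'z', 'o'+'r', 'b'+'i'
Result: bmunpzorbi


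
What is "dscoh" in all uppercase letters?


Input string: 'dscoh'
Operation: convert each letter to uppercase
Mapping: 'd'->'D', 's'->'S', 'c'->'C', 'o'->'O', 'h'->'H'
Result: DSCOH


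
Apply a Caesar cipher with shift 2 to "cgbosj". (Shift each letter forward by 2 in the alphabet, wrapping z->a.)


Input: 'cgbosj', shift = 2
Operation: for each letter, (position + 2) mod 26
Mapping: 'c'(2+2=4)->'e', 'g'(6+2=8)->'i', 'b'(1+2=3)->'d', 'o'(14+2=16)->'q', 's'(18+2=20)->'u', 'j'(9+2=11)->'l'
Result: eidqul


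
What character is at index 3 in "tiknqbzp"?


Input string: 'tiknqbzp'
Operation: get character at index 3
Index mapping: s[0]='t', s[1]='i', s[2]='k', s[3]='n'
Result: 'n'


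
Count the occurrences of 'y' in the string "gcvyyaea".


Input string: 'gcvyyaea'
Target character: 'y'
Scan each position: s[3]='y', s[4]='y'
Matches found at indices: 3, 4
Total: 2


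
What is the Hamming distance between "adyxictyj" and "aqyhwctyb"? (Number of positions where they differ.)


String 1: 'adyxictyj'
String 2: 'aqyhwctyb'
Compare each position: pos 0: 'a'=='a', pos 1: 'd'!='q', pos 2: 'y'=='y', pos 3: 'x'!='h', pos 4: 'i'!='w', pos 5: 'c'=='c', pos 6: 't'=='t', pos 7: 'y'=='y', pos 8: 'j'!='b'
Differing positions: 4
Hamming distance: 4


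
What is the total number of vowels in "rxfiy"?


Input string: 'rxfiy'
Operation: count vowels (a, e, i, o, u)
Scan: s[0]='r', s[1]='x', s[2]='f', s[3]='i' (vowel), s[4]='y'
Vowels found: 1
Result: 1


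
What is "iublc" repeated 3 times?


Input string: 'iublc'
Operation: repeat 3 times
Concatenation: 'iublc' + 'iublc' + 'iublc'
Result: iublciublciublc


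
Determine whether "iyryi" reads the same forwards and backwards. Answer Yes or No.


Input string: 'iyryi'
Reversed: 'iyryi'
Compare pairs: s[0]='i' vs s[4]='i' (match), s[1]='y' vs s[3]='y' (match)
Palindrome: Yes


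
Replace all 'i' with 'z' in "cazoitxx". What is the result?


Input string: 'cazoitxx'
Operation: replace 'i' with 'z'
Positions of 'i': 4
After replacement: cazoztxx


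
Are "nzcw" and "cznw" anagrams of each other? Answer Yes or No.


String 1: 'nzcw' -> sorted: 'cnwz'
String 2: 'cznw' -> sorted: 'cnwz'
Compare sorted forms: 'cnwz' == 'cnwz'
Anagram: Yes


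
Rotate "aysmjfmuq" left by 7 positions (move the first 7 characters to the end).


Input: 'aysmjfmuq', shift = 7
Operation: split at index 7 and swap parts
Front part s[0:7] = 'aysmjfm'
Back part s[7:] = 'uq'
Rotated = back + front = 'uq' + 'aysmjfm'
Result: uqaysmjfm


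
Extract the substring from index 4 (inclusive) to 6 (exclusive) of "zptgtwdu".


Input string: 'zptgtwdu'
Operation: slice [4:6]
Extract characters: s[4]='t', s[5]='w'
Result: tw


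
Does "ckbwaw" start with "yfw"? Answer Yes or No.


Input string: 'ckbwaw'
Prefix to check: 'yfw'
First 3 characters of input: 'ckb'
Match: False
Result: No


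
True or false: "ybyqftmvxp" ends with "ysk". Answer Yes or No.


Input string: 'ybyqftmvxp'
Suffix to check: 'ysk'
Last 3 characters of input: 'vxp'
Match: False
Result: No


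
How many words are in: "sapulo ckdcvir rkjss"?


Input string: 'sapulo ckdcvir rkjss'
Operation: split by spaces
Words found: 'sapulo', 'ckdcvir', 'rkjss'
Word count: 3


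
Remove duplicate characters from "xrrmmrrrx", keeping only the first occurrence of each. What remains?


Input: 'xrrmmrrrx'
Operation: keep first occurrence of each character
Scan: s[0]='x' new -> keep; s[1]='r' new -> keep; s[2]='r' seen -> skip; s[3]='m' new -> keep; s[4]='m' seen -> skip; s[5]='r' seen -> skip; s[6]='r' seen -> skip; s[7]='r' seen -> skip; s[8]='x' seen -> skip
Result: xrm


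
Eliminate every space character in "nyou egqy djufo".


Input string: 'nyou egqy djufo'
Operation: remove all spaces
Words: 'nyou', 'egqy', 'djufo'
Join without spaces: nyouegqydjufo


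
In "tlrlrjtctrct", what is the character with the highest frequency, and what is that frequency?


Input: 'tlrlrjtctrct'
Operation: tally each character
Counts: 'c':2, 'j':1, 'l':2, 'r':3, 't':4
Maximum: 't' appears 4 times


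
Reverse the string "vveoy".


Input string: 'vveoy'
Operation: reverse character order
Original order: 'v' -> 'v' -> 'e' -> 'o' -> 'y'
Reversed order: 'y' -> 'o' -> 'e' -> 'v' -> 'v'
Result: yoevv


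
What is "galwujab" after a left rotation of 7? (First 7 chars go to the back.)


Input: 'galwujab', shift = 7
Operation: split at index 7 and swap parts
Front part s[0:7] = 'galwuja'
Back part s[7:] = 'b'
Rotated = back + front = 'b' + 'galwuja'
Result: bgalwuja


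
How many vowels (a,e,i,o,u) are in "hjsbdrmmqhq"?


Input string: 'hjsbdrmmqhq'
Operation: count vowels (a, e, i, o, u)
Scan: s[0]='h', s[1]='j', s[2]='s', s[3]='b', s[4]='d', s[5]='r', s[6]='m', s[7]='m', s[8]='q', s[9]='h', s[10]='q'
Vowels found: 0
Result: 0


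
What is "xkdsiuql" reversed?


Input string: 'xkdsiuql'
Operation: reverse character order
Original order: 'x' -> 'k' -> 'd' -> 's' -> 'i' -> 'u' -> 'q' -> 'l'
Reversed order: 'l' -> 'q' -> 'u' -> 'i' -> 's' -> 'd' -> 'k' -> 'x'
Result: lquisdkx


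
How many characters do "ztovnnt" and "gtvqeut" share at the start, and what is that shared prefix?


String 1: 'ztovnnt'
String 2: 'gtvqeut'
Compare position by position:
pos 0: 'z' vs 'g' differ -> stop
Longest common prefix: "" (length 0)


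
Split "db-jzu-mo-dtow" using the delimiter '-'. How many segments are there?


Input string: 'db-jzu-mo-dtow'
Delimiter: '-'
Split result: 'db', 'jzu', 'mo', 'dtow'
Number of parts: 4


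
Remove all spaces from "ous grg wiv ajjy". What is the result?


Input string: 'ous grg wiv ajjy'
Operation: remove all spaces
Words: 'ous', 'grg', 'wiv', 'ajjy'
Join without spaces: ousgrgwivajjy


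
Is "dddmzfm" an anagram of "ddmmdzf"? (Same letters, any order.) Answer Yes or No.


String 1: 'ddmmdzf' -> sorted: 'dddfmmz'
String 2: 'dddmzfm' -> sorted: 'dddfmmz'
Compare sorted forms: 'dddfmmz' == 'dddfmmz'
Anagram: Yes


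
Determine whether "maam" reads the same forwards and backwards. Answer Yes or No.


Input string: 'maam'
Reversed: 'maam'
Compare pairs: s[0]='m' vs s[3]='m' (match), s[1]='a' vs s[2]='a' (match)
Palindrome: Yes


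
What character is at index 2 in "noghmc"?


Input string: 'noghmc'
Operation: get character at index 2
Index mapping: s[0]='n', s[1]='o', s[2]='g'
Result: 'g'


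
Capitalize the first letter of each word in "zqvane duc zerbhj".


Input string: 'zqvane duc zerbhj'
Operation: capitalize first letter of each word
Word transformations: 'zqvane'->'Zqvane', 'duc'->'Duc', 'zerbhj'->'Zerbhj'
Result: Zqvane Duc Zerbhj


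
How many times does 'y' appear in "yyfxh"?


Input string: 'yyfxh'
Target character: 'y'
Scan each position: s[0]='y', s[1]='y'
Matches found at indices: 0, 1
Total: 2


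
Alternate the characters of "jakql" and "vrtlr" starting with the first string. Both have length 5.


String 1: 'jakql'
String 2: 'vrtlr'
Operation: alternate characters
Pairs: 'j'+'v', 'a'+'r', 'k'+'t', 'q'+'l', 'l'+'r'
Result: jvarktqllr


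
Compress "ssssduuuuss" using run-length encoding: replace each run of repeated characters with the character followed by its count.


Input: 'ssssduuuuss'
Operation: identify consecutive runs
Runs: 'ssss' -> s4, 'd' -> d1, 'uuuu' -> u4, 'ss' -> s2
Encoded: s4d1u4s2


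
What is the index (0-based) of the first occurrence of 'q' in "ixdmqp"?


Input string: 'ixdmqp'
Target: 'q'
Scanning left to right: s[0]='i', s[1]='x', s[2]='d', s[3]='m', s[4]='q'
First match at index: 4


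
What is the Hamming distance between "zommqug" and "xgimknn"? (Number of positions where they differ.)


String 1: 'zommqug'
String 2: 'xgimknn'
Compare each position: pos 0: 'z'!='x', pos 1: 'o'!='g', pos 2: 'm'!='i', pos 3: 'm'=='m', pos 4: 'q'!='k', pos 5: 'u'!='n', pos 6: 'g'!='n'
Differing positions: 6
Hamming distance: 6


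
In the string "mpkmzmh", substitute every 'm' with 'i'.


Input string: 'mpkmzmh'
Operation: replace 'm' with 'i'
Positions of 'm': 0, 3, 5
After replacement: ipkizih


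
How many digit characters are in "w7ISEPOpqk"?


Input string: 'w7ISEPOpqk'
Operation: count digit characters (0-9)
Scan: 'w', '7'(digit), 'I', 'S', 'E', 'P', 'O', 'p', 'q', 'k'
Digits found: 1
Result: 1


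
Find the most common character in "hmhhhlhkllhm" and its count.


Input: 'hmhhhlhkllhm'
Operation: tally each character
Counts: 'h':6, 'k':1, 'l':3, 'm':2
Maximum: 'h' appears 6 times


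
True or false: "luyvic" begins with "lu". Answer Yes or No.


Input string: 'luyvic'
Prefix to check: 'lu'
First 2 characters of input: 'lu'
Match: True
Result: Yes


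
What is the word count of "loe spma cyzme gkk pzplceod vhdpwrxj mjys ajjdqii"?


Input string: 'loe spma cyzme gkk pzplceod vhdpwrxj mjys ajjdqii'
Operation: split by spaces
Words found: 'loe', 'spma', 'cyzme', 'gkk', 'pzplceod', 'vhdpwrxj', 'mjys', 'ajjdqii'
Word count: 8


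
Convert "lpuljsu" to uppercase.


Input string: 'lpuljsu'
Operation: convert each letter to uppercase
Mapping: 'l'->'L', 'p'->'P', 'u'->'U', 'l'->'L', 'j'->'J', 's'->'S', 'u'->'U'
Result: LPULJSU


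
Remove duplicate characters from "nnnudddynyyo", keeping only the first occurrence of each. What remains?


Input: 'nnnudddynyyo'
Operation: keep first occurrence of each character
Scan: s[0]='n' new -> keep; s[1]='n' seen -> skip; s[2]='n' seen -> skip; s[3]='u' new -> keep; s[4]='d' new -> keep; s[5]='d' seen -> skip; s[6]='d' seen -> skip; s[7]='y' new -> keep; s[8]='n' seen -> skip; s[9]='y' seen -> skip; s[10]='y' seen -> skip; s[11]='o' new -> keep
Result: nudyo


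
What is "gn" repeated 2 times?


Input string: 'gn'
Operation: repeat 2 times
Concatenation: 'gn' + 'gn'
Result: gngn


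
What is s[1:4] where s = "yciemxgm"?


Input string: 'yciemxgm'
Operation: slice [1:4]
Extract characters: s[1]='c', s[2]='i', s[3]='e'
Result: cie


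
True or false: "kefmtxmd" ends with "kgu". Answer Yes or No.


Input string: 'kefmtxmd'
Suffix to check: 'kgu'
Last 3 characters of input: 'xmd'
Match: False
Result: No


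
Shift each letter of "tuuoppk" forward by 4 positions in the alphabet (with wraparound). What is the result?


Input: 'tuuoppk', shift = 4
Operation: for each letter, (position + 4) mod 26
Mapping: 't'(19+4=23)->'x', 'u'(20+4=24)->'y', 'u'(20+4=24)->'y', 'o'(14+4=18)->'s', 'p'(15+4=19)->'t', 'p'(15+4=19)->'t', 'k'(10+4=14)->'o'
Result: xyystto


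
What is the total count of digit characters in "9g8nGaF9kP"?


Input string: '9g8nGaF9kP'
Operation: count digit characters (0-9)
Scan: '9'(digit), 'g', '8'(digit), 'n', 'G', 'a', 'F', '9'(digit), 'k', 'P'
Digits found: 3
Result: 3


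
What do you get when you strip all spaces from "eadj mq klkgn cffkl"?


Input string: 'eadj mq klkgn cffkl'
Operation: remove all spaces
Words: 'eadj', 'mq', 'klkgn', 'cffkl'
Join without spaces: eadjmqklkgncffkl


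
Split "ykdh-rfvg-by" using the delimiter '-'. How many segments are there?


Input string: 'ykdh-rfvg-by'
Delimiter: '-'
Split result: 'ykdh', 'rfvg', 'by'
Number of parts: 3


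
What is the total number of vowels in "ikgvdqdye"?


Input string: 'ikgvdqdye'
Operation: count vowels (a, e, i, o, u)
Scan: s[0]='i' (vowel), s[1]='k', s[2]='g', s[3]='v', s[4]='d', s[5]='q', s[6]='d', s[7]='y', s[8]='e' (vowel)
Vowels found: 2
Result: 2


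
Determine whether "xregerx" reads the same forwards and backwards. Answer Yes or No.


Input string: 'xregerx'
Reversed: 'xregerx'
Compare pairs: s[0]='x' vs s[6]='x' (match), s[1]='r' vs s[5]='r' (match), s[2]='e' vs s[4]='e' (match)
Palindrome: Yes


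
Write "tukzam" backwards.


Input string: 'tukzam'
Operation: reverse character order
Original order: 't' -> 'u' -> 'k' -> 'z' -> 'a' -> 'm'
Reversed order: 'm' -> 'a' -> 'z' -> 'k' -> 'u' -> 't'
Result: mazkut


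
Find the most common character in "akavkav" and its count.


Input: 'akavkav'
Operation: tally each character
Counts: 'a':3, 'k':2, 'v':2
Maximum: 'a' appears 3 times


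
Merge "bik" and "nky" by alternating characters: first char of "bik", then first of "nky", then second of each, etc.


String 1: 'bik'
String 2: 'nky'
Operation: alternate characters
Pairs: 'b'+'n', 'i'+'k', 'k'+'y'
Result: bnikky


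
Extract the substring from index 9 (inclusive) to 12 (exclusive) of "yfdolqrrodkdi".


Input string: 'yfdolqrrodkdi'
Operation: slice [9:12]
Extract characters: s[9]='d', s[10]='k', s[11]='d'
Result: dkd
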